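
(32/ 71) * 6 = 2.70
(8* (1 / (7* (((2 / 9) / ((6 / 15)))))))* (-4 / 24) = -12 / 35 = -0.34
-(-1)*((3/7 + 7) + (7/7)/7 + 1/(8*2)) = 855/112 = 7.63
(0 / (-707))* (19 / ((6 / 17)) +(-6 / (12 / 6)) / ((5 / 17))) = 0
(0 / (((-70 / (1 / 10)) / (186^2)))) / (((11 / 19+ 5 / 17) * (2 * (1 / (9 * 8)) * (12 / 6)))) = 0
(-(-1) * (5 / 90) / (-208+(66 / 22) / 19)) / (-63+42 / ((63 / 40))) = 19 / 2582646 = 0.00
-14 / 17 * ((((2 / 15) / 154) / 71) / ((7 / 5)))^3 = -2 / 3674988524024433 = -0.00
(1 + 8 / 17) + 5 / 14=435 / 238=1.83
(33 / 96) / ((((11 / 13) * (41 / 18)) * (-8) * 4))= -117 / 20992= -0.01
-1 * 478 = -478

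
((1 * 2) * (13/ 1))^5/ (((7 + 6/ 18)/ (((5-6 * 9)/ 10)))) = -7938919.42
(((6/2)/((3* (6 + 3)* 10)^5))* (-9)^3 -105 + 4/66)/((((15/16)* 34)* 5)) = -757358100011/1150225312500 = -0.66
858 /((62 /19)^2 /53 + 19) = 5472038 /122457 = 44.69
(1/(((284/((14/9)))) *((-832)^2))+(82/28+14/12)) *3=25360318513/2064211968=12.29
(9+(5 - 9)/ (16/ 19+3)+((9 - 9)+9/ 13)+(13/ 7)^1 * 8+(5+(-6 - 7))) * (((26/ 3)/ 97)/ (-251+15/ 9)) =-51511/ 9269029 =-0.01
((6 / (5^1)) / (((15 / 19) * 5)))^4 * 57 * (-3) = -356558256 / 244140625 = -1.46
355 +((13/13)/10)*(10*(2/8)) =1421/4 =355.25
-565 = -565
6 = 6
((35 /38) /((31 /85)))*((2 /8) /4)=2975 /18848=0.16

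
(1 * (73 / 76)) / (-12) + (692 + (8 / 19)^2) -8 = 684.10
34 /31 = 1.10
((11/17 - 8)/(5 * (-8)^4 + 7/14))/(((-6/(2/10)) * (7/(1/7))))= 25/102361539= 0.00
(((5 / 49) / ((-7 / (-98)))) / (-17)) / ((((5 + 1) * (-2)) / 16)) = 40 / 357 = 0.11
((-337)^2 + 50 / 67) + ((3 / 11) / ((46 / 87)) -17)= 3849682691 / 33902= 113553.26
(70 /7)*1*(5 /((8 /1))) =25 /4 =6.25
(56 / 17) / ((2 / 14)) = 392 / 17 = 23.06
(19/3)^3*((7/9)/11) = 48013/2673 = 17.96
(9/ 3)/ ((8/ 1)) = 3/ 8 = 0.38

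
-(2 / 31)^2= -4 / 961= -0.00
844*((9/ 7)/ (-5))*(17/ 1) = -129132/ 35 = -3689.49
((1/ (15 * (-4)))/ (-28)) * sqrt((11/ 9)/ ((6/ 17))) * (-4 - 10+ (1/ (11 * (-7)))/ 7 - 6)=-10781 * sqrt(1122)/ 16299360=-0.02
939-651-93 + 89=284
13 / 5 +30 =163 / 5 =32.60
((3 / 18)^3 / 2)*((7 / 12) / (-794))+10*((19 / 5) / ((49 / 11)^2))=18925792601 / 9882746496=1.92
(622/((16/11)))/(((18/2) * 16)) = 3421/1152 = 2.97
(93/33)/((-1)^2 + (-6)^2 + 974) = 31/11121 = 0.00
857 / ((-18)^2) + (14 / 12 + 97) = 32663 / 324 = 100.81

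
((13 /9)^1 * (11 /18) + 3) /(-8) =-629 /1296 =-0.49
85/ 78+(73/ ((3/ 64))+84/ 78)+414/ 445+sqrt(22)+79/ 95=sqrt(22)+26400939/ 16910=1565.95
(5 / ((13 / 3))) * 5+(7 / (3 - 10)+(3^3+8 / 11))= 4647 / 143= 32.50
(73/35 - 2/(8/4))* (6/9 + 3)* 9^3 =101574/35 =2902.11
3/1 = 3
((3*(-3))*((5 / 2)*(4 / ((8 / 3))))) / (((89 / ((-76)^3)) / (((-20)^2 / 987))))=1975392000 / 29281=67463.27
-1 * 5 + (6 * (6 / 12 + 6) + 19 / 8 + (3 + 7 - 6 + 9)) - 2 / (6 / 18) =347 / 8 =43.38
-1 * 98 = -98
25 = 25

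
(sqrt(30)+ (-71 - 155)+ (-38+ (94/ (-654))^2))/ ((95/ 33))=-310497517/ 3386085+ 33*sqrt(30)/ 95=-89.80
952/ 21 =136/ 3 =45.33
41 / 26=1.58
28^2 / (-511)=-112 / 73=-1.53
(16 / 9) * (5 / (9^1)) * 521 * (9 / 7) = 41680 / 63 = 661.59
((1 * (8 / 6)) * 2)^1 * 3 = 8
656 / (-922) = -328 / 461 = -0.71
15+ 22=37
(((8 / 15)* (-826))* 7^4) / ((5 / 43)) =-682229744 / 75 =-9096396.59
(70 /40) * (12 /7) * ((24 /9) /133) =8 /133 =0.06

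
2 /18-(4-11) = 64 /9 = 7.11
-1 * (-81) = 81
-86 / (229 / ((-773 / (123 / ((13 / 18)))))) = 432107 / 253503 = 1.70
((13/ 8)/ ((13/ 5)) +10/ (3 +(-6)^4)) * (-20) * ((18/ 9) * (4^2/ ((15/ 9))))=-105200/ 433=-242.96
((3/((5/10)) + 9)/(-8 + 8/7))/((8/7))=-1.91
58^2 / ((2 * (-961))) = -1682 / 961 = -1.75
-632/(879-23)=-79/107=-0.74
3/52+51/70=1431/1820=0.79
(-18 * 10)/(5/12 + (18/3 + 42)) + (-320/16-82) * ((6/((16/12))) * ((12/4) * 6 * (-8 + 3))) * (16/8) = 48000060/581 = 82616.28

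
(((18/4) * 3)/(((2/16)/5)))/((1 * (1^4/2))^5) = 17280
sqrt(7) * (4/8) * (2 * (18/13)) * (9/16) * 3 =243 * sqrt(7)/104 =6.18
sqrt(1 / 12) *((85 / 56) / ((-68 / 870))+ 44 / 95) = -201697 *sqrt(3) / 63840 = -5.47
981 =981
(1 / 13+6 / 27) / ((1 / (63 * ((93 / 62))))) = 735 / 26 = 28.27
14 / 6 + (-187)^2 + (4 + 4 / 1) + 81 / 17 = 1784189 / 51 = 34984.10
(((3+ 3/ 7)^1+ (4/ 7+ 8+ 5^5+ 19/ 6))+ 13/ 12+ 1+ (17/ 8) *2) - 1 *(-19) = 6331/ 2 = 3165.50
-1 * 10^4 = -10000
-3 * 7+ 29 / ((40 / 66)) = 537 / 20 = 26.85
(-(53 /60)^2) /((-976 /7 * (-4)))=-0.00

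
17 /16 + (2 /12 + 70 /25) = 967 /240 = 4.03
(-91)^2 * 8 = 66248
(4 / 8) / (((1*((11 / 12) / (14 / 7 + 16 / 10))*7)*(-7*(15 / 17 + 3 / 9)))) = -2754 / 83545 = -0.03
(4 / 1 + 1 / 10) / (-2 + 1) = -41 / 10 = -4.10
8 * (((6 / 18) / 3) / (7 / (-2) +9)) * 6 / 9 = 0.11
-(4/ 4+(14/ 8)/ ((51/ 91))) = -841/ 204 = -4.12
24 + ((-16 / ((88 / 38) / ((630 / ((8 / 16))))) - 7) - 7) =-95650 / 11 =-8695.45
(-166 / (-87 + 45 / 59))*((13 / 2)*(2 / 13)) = 1.92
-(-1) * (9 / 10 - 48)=-471 / 10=-47.10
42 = 42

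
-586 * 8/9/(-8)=586/9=65.11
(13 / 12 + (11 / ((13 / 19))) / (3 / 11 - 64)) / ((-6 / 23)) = -2090263 / 656136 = -3.19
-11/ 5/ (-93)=11/ 465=0.02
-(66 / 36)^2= -121 / 36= -3.36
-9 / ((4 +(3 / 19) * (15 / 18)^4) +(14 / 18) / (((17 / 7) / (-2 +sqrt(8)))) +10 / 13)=-124523862182928 / 55478315896873 +18968648864256 * sqrt(2) / 55478315896873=-1.76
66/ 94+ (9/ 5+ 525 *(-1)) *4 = -491643/ 235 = -2092.10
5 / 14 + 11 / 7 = 27 / 14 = 1.93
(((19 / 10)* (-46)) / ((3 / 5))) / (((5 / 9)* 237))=-437 / 395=-1.11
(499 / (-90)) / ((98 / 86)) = -21457 / 4410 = -4.87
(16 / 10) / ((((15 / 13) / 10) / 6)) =416 / 5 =83.20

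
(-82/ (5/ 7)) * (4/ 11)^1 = -2296/ 55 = -41.75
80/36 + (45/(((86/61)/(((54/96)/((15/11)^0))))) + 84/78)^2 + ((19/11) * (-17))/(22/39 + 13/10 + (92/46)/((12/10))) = 33840730715537/95034221568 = 356.09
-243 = -243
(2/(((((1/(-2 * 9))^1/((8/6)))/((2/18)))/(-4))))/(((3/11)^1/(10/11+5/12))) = 2800/27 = 103.70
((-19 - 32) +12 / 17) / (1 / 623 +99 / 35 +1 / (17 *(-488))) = -1299702600 / 73134421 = -17.77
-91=-91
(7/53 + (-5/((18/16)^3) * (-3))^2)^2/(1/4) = 483731775894657796/9794377382409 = 49388.72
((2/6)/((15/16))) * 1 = 16/45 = 0.36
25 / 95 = 0.26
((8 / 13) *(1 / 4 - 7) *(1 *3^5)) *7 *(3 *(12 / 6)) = -551124 / 13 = -42394.15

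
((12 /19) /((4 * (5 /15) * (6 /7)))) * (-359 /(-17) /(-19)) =-7539 /12274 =-0.61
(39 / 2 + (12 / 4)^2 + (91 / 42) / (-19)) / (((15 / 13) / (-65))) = -273442 / 171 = -1599.08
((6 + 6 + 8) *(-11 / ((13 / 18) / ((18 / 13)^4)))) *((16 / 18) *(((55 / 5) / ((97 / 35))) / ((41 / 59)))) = -8393545036800 / 1476632261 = -5684.25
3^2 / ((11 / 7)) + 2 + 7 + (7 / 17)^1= 2831 / 187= 15.14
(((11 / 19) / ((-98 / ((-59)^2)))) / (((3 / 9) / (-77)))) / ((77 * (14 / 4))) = 114873 / 6517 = 17.63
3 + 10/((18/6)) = 19/3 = 6.33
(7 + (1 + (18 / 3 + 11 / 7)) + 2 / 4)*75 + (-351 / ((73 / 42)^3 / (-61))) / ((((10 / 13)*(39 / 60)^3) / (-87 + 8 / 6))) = -116991599056425 / 70801094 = -1652398.18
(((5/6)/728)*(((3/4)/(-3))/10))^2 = 1/1221083136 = 0.00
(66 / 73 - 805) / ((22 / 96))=-2817552 / 803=-3508.78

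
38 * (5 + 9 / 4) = 551 / 2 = 275.50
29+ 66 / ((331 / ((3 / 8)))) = 38495 / 1324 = 29.07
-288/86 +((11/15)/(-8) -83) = -446033/5160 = -86.44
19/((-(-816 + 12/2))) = 19/810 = 0.02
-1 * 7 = -7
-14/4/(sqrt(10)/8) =-14*sqrt(10)/5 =-8.85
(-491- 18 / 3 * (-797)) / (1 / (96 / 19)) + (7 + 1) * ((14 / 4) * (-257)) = 275212 / 19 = 14484.84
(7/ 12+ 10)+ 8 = 223/ 12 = 18.58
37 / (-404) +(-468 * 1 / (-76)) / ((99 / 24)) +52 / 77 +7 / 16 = 5943769 / 2364208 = 2.51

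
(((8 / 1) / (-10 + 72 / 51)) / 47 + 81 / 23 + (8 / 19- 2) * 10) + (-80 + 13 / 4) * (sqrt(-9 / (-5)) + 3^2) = -4216388989 / 5997388- 921 * sqrt(5) / 20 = -806.01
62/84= 31/42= 0.74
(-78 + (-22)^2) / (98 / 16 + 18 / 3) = 3248 / 97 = 33.48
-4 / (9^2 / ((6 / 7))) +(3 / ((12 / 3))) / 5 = 407 / 3780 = 0.11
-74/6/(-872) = 37/2616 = 0.01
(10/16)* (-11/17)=-0.40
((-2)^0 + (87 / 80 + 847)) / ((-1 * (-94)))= 67927 / 7520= 9.03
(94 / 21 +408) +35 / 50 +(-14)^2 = 127927 / 210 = 609.18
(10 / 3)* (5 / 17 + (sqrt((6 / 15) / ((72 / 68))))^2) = 1028 / 459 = 2.24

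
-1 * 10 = -10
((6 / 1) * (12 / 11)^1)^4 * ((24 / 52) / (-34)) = -80621568 / 3235661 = -24.92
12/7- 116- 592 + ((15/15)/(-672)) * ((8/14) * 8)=-103825/147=-706.29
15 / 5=3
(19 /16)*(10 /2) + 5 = 175 /16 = 10.94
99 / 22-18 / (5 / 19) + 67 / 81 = -63.07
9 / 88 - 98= -8615 / 88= -97.90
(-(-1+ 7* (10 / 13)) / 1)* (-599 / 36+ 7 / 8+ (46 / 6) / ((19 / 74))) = -19283 / 312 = -61.80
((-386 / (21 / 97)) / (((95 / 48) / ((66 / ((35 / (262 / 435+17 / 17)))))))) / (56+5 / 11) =-101047870528 / 2095797375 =-48.21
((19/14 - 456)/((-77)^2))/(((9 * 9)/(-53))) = 337345/6723486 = 0.05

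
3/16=0.19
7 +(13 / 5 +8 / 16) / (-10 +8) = 109 / 20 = 5.45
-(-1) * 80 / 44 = 1.82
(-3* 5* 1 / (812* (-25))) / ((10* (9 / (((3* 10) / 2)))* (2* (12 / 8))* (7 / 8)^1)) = 1 / 21315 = 0.00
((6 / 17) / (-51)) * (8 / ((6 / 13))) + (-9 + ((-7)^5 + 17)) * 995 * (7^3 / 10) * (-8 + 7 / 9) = 21539807907631 / 5202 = 4140678182.94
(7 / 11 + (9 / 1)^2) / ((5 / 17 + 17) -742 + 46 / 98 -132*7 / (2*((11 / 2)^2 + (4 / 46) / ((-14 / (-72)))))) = -14787884146 / 133916871715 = -0.11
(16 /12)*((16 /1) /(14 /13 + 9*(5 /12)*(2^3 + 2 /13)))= 1664 /2469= 0.67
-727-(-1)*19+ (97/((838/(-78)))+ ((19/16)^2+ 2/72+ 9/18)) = -690331405/965376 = -715.09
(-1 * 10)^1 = -10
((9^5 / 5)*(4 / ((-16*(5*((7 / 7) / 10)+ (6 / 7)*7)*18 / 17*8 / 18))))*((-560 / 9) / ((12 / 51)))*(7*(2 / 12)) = 30970107 / 104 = 297789.49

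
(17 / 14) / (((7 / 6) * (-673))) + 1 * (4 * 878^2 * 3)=305057299965 / 32977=9250608.00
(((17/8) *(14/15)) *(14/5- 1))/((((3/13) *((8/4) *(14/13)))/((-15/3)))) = -2873/80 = -35.91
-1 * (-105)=105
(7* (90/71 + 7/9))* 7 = 100.22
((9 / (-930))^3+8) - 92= -2502444027 / 29791000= -84.00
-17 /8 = -2.12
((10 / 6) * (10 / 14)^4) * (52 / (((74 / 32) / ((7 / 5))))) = 520000 / 38073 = 13.66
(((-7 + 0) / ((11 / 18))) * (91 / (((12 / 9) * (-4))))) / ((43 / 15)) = 257985 / 3784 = 68.18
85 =85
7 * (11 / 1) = 77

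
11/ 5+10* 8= 411/ 5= 82.20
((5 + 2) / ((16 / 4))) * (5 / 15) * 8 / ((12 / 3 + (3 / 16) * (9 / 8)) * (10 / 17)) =2176 / 1155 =1.88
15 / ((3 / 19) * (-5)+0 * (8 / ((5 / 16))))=-19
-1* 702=-702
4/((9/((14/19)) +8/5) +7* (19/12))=1680/10457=0.16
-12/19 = -0.63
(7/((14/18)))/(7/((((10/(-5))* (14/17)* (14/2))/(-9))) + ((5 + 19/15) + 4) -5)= 3780/4507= 0.84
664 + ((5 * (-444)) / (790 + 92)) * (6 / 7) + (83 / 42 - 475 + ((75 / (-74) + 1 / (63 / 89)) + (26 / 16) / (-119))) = 2939058503 / 15533784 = 189.20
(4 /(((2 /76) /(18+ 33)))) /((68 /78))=8892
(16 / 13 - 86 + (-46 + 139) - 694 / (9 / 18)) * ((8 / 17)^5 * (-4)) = 2351038464 / 18458141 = 127.37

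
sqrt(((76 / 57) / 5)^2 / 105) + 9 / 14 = 4 *sqrt(105) / 1575 + 9 / 14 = 0.67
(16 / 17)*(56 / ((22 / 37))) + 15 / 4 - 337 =-182967 / 748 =-244.61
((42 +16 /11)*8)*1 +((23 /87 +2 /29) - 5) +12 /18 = 3780 /11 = 343.64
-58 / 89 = -0.65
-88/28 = -22/7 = -3.14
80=80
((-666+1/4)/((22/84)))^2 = 3127381929/484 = 6461532.91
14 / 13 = 1.08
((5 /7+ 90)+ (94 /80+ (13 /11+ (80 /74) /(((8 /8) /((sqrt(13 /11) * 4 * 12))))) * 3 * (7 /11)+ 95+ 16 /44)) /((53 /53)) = 40320 * sqrt(143) /4477+ 6420569 /33880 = 297.21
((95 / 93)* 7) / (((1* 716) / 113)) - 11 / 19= 695287 / 1265172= 0.55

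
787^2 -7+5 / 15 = 1858087 / 3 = 619362.33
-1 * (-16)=16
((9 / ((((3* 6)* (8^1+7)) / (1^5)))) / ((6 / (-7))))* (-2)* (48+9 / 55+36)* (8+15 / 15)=32403 / 550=58.91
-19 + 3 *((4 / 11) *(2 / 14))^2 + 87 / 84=-425849 / 23716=-17.96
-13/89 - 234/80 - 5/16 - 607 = -4345931/7120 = -610.38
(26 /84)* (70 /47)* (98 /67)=6370 /9447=0.67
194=194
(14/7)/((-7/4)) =-8/7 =-1.14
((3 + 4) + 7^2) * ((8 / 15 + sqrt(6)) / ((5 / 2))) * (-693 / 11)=-7056 * sqrt(6) / 5-18816 / 25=-4209.36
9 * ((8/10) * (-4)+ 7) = 171/5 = 34.20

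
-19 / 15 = -1.27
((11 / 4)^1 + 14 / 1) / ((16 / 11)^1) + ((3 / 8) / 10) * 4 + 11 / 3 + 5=19519 / 960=20.33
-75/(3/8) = -200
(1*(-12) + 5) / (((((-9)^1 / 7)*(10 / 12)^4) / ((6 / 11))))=42336 / 6875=6.16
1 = 1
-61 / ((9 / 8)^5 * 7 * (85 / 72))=-15990784 / 3903795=-4.10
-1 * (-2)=2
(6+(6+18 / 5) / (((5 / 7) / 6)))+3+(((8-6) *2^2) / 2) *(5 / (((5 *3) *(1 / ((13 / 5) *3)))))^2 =2917 / 25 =116.68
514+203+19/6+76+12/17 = 81281/102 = 796.87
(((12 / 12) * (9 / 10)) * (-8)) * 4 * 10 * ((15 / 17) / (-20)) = 216 / 17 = 12.71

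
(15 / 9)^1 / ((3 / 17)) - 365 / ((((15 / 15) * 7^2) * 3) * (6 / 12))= 1975 / 441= 4.48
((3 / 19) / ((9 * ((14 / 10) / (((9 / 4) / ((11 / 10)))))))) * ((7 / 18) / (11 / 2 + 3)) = 25 / 21318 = 0.00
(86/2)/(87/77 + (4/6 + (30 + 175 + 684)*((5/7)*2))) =9933/293785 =0.03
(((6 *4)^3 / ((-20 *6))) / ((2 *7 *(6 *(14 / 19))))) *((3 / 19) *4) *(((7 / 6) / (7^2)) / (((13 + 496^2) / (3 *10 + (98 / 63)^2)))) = -42016 / 11392372845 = -0.00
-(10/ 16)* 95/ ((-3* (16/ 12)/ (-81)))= -38475/ 32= -1202.34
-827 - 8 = -835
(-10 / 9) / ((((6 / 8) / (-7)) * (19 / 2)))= 560 / 513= 1.09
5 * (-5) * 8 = -200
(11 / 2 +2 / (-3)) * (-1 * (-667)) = 19343 / 6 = 3223.83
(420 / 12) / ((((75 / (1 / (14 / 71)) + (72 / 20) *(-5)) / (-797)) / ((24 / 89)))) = 3961090 / 1691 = 2342.45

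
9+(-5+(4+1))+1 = 10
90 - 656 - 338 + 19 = -885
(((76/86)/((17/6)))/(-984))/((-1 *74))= 0.00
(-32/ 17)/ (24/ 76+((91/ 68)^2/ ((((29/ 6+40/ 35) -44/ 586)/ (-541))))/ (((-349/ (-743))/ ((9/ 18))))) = 4191294470656/ 388439995783857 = 0.01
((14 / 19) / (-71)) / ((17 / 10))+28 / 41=636384 / 940253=0.68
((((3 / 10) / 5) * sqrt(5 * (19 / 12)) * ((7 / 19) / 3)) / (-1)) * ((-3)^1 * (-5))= -7 * sqrt(285) / 380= -0.31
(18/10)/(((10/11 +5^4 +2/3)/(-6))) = -1782/103385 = -0.02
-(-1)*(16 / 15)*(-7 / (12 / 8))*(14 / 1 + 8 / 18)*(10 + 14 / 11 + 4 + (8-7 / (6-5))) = -1170.03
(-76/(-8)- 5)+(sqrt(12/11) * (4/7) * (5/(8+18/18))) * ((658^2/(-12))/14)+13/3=53/6- 44180 * sqrt(33)/297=-845.69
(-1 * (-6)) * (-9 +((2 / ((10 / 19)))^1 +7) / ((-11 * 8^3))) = -380241 / 7040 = -54.01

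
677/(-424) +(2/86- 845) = -15434727/18232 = -846.57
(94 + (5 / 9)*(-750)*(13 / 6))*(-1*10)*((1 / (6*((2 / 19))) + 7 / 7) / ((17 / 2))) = 1128245 / 459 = 2458.05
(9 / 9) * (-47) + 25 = -22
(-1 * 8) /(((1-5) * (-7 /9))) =-18 /7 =-2.57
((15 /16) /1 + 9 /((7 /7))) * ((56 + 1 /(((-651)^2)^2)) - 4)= 494997684628409 /957905533872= 516.75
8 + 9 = 17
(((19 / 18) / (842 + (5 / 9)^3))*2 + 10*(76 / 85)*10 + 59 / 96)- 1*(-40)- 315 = -185332759363 / 1001954976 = -184.97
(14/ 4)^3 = 343/ 8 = 42.88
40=40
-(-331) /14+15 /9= 1063 /42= 25.31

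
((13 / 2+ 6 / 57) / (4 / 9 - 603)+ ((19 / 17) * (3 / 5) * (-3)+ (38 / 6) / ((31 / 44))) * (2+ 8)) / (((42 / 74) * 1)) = 2909976481 / 23674266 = 122.92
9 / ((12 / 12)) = 9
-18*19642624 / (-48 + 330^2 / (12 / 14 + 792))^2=-13445376128 / 303601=-44286.34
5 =5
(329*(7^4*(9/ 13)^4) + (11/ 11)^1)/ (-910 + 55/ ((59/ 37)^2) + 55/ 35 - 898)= -12628813577191/ 124212303098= -101.67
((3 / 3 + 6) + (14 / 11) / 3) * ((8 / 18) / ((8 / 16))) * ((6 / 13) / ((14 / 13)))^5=360 / 3773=0.10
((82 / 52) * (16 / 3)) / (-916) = -82 / 8931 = -0.01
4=4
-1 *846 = -846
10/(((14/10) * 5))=10/7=1.43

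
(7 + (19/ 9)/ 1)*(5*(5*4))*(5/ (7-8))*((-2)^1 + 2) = 0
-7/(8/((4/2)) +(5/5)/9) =-63/37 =-1.70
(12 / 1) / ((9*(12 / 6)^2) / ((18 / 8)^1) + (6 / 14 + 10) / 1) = 84 / 185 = 0.45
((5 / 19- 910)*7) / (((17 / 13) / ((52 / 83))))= -81792620 / 26809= -3050.94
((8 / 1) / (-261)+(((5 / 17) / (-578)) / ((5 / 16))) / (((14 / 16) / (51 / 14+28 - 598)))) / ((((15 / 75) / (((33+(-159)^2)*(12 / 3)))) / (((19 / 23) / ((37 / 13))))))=2680142813416640 / 17823445269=150371.76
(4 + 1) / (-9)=-5 / 9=-0.56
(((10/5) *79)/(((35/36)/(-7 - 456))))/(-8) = 329193/35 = 9405.51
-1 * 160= -160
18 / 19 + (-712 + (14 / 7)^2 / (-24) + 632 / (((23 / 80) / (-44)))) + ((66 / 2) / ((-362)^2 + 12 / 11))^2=-265425849699991984057 / 2724140951318976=-97434.70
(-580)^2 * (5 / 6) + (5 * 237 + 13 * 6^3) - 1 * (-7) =853000 / 3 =284333.33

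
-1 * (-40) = 40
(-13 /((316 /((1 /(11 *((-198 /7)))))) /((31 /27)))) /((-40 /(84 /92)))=-19747 /5698693440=-0.00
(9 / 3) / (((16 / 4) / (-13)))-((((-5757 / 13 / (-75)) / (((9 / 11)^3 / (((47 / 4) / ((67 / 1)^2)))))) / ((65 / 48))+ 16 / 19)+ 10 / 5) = -22089334651307 / 1751322748500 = -12.61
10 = 10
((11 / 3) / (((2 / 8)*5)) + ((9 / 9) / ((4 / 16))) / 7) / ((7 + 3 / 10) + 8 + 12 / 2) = 736 / 4473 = 0.16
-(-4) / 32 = 1 / 8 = 0.12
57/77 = 0.74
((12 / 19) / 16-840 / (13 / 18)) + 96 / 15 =-5713789 / 4940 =-1156.64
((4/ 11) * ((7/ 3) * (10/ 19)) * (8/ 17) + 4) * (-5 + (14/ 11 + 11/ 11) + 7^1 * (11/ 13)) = 1577564/ 117249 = 13.45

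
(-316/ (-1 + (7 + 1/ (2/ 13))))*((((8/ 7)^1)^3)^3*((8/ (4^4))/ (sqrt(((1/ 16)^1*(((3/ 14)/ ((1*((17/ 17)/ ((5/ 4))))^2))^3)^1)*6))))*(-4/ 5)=5428838662144*sqrt(7)/ 810675140625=17.72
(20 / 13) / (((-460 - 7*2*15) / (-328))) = 656 / 871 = 0.75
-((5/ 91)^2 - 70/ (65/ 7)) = 62401/ 8281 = 7.54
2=2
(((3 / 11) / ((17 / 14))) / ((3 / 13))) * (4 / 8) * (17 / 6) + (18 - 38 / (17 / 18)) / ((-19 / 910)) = 22732073 / 21318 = 1066.33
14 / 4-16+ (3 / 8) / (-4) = -403 / 32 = -12.59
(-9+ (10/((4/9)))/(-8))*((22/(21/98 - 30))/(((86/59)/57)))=16313913/47816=341.18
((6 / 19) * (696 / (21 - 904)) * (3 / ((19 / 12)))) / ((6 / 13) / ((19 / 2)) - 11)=1954368 / 45381785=0.04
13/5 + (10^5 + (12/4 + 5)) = 500053/5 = 100010.60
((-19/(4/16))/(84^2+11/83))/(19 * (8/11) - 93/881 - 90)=61130828/432978284359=0.00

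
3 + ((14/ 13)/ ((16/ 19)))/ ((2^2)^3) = 20101/ 6656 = 3.02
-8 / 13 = -0.62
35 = 35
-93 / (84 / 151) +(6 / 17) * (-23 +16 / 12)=-83217 / 476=-174.83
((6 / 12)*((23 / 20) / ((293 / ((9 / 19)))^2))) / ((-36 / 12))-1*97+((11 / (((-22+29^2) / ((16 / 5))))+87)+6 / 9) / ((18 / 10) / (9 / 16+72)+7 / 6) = -12164272502092181 / 520162391035560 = -23.39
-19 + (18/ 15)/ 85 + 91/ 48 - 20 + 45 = 161363/ 20400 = 7.91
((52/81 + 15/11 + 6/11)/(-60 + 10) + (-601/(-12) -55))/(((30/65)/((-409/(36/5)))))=2353415857/3849120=611.42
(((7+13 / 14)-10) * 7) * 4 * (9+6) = -870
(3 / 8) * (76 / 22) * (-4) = -57 / 11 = -5.18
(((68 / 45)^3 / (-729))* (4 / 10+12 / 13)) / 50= -0.00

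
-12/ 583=-0.02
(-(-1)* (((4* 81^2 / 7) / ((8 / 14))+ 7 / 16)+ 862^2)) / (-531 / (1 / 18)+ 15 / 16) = -11993687 / 152913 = -78.43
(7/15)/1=0.47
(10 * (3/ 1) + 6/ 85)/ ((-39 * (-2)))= 426/ 1105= 0.39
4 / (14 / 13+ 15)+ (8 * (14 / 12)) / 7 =1.58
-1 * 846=-846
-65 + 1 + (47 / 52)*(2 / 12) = -19921 / 312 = -63.85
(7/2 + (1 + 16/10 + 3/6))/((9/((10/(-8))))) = -11/12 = -0.92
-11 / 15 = -0.73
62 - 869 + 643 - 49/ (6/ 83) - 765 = -9641/ 6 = -1606.83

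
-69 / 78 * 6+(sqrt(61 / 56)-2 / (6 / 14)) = -389 / 39+sqrt(854) / 28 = -8.93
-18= -18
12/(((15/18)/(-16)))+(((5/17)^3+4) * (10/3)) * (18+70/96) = 36984203/1768680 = 20.91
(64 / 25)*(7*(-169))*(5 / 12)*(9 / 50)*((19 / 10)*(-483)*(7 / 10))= 455968422 / 3125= 145909.90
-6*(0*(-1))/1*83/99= 0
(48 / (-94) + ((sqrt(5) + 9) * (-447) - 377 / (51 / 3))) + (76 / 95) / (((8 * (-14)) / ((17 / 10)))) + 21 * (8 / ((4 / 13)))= -3914763583 / 1118600 - 447 * sqrt(5)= -4499.22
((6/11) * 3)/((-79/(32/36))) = -0.02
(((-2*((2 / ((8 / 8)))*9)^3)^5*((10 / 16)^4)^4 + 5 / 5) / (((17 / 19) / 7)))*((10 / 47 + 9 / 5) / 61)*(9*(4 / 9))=-1976380192404521763661089601621 / 16354094612480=-120849257585701077.51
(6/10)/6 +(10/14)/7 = 99/490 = 0.20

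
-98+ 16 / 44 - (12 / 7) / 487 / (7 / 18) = -97.65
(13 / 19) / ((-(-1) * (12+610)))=13 / 11818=0.00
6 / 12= 1 / 2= 0.50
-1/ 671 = -0.00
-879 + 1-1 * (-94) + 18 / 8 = -3127 / 4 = -781.75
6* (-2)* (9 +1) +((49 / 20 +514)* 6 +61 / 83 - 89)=2399061 / 830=2890.43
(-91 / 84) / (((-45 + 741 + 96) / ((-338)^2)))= -371293 / 2376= -156.27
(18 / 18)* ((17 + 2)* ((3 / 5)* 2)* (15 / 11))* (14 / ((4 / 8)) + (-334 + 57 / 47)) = -4899150 / 517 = -9476.11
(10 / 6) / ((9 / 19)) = 95 / 27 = 3.52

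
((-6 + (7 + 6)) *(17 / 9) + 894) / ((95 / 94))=153502 / 171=897.67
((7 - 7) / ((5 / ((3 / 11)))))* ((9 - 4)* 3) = 0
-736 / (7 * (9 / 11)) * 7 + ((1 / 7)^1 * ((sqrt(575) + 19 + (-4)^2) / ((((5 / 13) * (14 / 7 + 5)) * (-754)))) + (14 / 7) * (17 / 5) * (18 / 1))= -14198677 / 18270-sqrt(23) / 2842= -777.16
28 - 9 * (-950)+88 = 8666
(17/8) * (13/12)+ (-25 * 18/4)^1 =-10579/96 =-110.20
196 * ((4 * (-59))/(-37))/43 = 46256/1591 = 29.07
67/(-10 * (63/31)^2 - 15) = -64387/54105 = -1.19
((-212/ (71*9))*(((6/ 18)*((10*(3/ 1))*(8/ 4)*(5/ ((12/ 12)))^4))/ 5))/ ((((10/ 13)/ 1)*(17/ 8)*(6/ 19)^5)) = -426508052750/ 2639709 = -161573.89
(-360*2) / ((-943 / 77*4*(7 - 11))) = -3465 / 943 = -3.67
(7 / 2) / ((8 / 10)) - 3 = 11 / 8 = 1.38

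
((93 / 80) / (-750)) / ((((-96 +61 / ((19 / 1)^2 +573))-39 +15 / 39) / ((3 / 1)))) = 188201 / 5445690000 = 0.00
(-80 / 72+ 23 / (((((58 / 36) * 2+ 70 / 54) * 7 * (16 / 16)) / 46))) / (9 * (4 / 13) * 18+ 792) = 1615601 / 42057792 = 0.04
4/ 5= 0.80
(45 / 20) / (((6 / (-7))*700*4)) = -3 / 3200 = -0.00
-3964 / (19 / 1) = -208.63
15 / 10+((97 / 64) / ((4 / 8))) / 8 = 481 / 256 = 1.88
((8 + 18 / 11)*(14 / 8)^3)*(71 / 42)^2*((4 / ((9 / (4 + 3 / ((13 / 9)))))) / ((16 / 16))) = 147746669 / 370656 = 398.61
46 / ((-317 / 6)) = -276 / 317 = -0.87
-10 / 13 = -0.77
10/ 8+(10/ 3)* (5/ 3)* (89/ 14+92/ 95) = 200845/ 4788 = 41.95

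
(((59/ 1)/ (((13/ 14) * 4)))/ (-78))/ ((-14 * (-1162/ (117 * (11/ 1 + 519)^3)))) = -3293903625/ 15106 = -218052.67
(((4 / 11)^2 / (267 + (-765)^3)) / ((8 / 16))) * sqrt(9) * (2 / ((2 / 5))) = -80 / 9028553303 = -0.00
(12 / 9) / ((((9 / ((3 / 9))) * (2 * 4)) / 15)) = 5 / 54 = 0.09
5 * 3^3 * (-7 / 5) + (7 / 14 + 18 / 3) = -365 / 2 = -182.50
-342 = -342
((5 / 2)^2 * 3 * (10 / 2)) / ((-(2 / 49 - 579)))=18375 / 113476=0.16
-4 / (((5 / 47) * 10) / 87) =-327.12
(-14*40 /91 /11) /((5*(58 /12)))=-0.02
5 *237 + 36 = 1221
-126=-126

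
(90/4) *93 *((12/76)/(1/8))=50220/19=2643.16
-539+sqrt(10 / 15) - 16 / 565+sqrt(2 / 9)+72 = -263871 / 565+sqrt(2) / 3+sqrt(6) / 3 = -465.74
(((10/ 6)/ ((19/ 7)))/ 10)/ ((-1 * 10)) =-7/ 1140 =-0.01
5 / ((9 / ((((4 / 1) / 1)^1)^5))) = 5120 / 9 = 568.89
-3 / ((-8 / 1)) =3 / 8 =0.38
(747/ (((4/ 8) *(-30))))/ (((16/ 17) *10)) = -4233/ 800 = -5.29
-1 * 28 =-28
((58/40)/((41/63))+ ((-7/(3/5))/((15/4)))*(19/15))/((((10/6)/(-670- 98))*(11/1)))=2426816/33825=71.75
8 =8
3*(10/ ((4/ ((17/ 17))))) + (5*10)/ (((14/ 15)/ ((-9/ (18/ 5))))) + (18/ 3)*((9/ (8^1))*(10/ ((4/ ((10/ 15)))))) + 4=-3113/ 28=-111.18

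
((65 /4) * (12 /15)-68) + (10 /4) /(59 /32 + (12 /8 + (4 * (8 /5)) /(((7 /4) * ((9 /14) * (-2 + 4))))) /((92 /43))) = -303245 /5579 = -54.35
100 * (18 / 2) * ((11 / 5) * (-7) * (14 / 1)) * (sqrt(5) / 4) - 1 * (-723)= 723 - 48510 * sqrt(5)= -107748.66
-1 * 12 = -12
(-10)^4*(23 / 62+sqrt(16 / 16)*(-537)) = -166355000 / 31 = -5366290.32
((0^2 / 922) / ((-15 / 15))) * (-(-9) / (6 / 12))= 0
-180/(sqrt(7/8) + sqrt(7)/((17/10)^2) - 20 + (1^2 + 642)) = -208080/(400 * sqrt(7) + 289 * sqrt(14) + 720188) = -0.29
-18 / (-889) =18 / 889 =0.02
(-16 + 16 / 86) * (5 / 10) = -340 / 43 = -7.91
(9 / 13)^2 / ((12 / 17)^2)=2601 / 2704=0.96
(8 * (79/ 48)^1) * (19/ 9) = 1501/ 54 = 27.80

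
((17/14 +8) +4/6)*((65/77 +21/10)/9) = 3.23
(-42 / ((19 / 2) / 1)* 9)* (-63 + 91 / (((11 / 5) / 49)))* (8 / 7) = -18664128 / 209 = -89302.05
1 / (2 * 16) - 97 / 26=-1539 / 416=-3.70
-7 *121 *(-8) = 6776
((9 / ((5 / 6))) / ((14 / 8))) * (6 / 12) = 108 / 35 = 3.09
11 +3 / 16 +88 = 99.19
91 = 91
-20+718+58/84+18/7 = 29453/42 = 701.26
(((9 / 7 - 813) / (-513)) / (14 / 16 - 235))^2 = 229583104 / 5026478804361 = 0.00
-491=-491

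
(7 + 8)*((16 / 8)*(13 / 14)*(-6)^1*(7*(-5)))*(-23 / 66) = -22425 / 11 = -2038.64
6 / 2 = 3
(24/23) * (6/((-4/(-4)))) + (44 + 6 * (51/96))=19669/368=53.45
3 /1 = 3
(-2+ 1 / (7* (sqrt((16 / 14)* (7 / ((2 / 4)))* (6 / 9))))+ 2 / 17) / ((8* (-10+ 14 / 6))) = 12 / 391- 3* sqrt(6) / 10304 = 0.03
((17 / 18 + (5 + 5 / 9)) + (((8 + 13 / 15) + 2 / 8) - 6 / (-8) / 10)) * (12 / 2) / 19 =4.96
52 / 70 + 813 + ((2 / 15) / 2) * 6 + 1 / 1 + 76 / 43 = 245890 / 301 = 816.91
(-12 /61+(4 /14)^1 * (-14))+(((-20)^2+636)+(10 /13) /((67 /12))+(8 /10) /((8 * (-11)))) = 6031033469 /5844410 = 1031.93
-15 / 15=-1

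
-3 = -3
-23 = -23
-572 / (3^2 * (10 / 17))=-4862 / 45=-108.04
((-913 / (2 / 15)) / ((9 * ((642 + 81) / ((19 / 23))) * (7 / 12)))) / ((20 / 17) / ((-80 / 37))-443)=0.00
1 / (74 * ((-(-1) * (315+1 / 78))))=39 / 909127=0.00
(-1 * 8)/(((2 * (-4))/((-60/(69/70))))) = -1400/23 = -60.87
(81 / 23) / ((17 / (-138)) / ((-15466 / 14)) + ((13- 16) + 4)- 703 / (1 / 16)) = -3758238 / 12002280919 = -0.00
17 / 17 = 1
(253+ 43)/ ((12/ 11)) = 814/ 3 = 271.33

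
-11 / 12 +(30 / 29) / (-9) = -1.03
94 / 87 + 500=43594 / 87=501.08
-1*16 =-16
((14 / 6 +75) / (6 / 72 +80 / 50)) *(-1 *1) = -4640 / 101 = -45.94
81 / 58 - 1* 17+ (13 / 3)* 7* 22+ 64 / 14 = 799375 / 1218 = 656.30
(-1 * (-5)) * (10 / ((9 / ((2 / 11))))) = 100 / 99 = 1.01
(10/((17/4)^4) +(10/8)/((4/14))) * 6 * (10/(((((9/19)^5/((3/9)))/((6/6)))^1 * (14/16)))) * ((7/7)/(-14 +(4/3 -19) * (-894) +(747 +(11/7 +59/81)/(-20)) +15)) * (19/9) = 3462241639697875/6424565965302141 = 0.54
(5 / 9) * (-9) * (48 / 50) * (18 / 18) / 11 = -24 / 55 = -0.44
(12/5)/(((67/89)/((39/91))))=1.37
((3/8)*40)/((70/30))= 45/7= 6.43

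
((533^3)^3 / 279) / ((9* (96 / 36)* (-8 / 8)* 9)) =-57608547690367160485.31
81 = 81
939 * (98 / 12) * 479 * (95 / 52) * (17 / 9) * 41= 486443398945 / 936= 519704486.05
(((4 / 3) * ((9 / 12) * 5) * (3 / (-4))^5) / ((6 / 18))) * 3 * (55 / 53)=-601425 / 54272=-11.08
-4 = -4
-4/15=-0.27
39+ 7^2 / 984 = 38425 / 984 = 39.05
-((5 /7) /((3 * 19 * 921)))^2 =-25 /135040815441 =-0.00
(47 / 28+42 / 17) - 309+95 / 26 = -1863807 / 6188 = -301.20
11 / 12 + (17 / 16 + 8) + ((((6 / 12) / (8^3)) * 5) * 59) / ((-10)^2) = 613297 / 61440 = 9.98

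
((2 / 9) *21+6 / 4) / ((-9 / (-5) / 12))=370 / 9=41.11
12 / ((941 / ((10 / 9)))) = 40 / 2823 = 0.01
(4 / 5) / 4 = 1 / 5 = 0.20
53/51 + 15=818/51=16.04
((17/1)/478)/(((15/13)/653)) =144313/7170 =20.13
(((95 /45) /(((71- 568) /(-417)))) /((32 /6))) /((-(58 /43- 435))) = 113563 /148280944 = 0.00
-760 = -760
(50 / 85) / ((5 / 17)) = 2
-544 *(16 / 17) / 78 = -256 / 39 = -6.56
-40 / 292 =-10 / 73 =-0.14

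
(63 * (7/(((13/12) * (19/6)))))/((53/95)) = 158760/689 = 230.42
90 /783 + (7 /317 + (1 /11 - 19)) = -5694863 /303369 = -18.77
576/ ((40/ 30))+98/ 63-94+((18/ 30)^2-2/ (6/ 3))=76256/ 225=338.92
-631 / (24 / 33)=-6941 / 8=-867.62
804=804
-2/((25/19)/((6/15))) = -76/125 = -0.61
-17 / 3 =-5.67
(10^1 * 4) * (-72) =-2880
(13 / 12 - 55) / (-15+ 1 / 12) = 647 / 179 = 3.61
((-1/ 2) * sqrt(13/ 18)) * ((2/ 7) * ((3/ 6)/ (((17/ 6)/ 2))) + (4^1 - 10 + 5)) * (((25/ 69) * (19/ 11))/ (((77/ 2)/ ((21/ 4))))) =50825 * sqrt(26)/ 7948248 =0.03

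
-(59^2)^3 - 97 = -42180533738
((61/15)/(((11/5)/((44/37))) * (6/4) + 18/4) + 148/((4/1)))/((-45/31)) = -1016459/39285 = -25.87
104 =104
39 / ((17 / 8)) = 312 / 17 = 18.35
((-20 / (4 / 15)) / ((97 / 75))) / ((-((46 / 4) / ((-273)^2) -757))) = -838451250 / 10945177651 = -0.08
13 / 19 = 0.68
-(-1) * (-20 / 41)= -20 / 41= -0.49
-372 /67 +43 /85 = -28739 /5695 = -5.05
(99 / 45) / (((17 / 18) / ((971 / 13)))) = 192258 / 1105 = 173.99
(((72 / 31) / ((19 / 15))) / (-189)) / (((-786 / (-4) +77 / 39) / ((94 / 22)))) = -146640 / 702109793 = -0.00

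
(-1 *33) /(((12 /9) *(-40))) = 99 /160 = 0.62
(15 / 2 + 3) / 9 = 1.17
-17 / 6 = -2.83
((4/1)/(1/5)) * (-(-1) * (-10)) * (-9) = 1800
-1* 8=-8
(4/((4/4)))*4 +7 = 23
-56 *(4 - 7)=168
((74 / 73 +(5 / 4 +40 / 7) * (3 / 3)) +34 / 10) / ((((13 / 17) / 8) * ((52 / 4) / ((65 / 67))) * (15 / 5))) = 1317874 / 445081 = 2.96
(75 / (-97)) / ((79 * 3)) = -0.00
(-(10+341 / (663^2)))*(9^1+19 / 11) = -107.28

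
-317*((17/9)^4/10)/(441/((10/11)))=-26476157/31827411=-0.83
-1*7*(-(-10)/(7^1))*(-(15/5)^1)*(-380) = -11400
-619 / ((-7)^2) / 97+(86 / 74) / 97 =-20796 / 175861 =-0.12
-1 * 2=-2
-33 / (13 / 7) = -231 / 13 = -17.77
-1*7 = -7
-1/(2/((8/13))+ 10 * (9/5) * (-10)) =4/707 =0.01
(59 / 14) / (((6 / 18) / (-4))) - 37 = -87.57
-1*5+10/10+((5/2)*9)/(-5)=-8.50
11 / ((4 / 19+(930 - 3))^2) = 3971 / 310358689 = 0.00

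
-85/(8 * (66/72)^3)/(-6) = 3060/1331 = 2.30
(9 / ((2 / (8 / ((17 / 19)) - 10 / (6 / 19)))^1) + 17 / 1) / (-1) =2899 / 34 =85.26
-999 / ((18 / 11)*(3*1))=-407 / 2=-203.50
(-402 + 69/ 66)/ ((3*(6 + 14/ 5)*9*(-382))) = 44105/ 9983952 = 0.00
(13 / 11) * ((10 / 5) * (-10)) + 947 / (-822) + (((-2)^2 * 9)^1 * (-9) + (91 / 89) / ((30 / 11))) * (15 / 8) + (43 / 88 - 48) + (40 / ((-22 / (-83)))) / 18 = -1177632533 / 1755792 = -670.71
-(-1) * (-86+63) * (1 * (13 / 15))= -299 / 15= -19.93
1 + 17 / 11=28 / 11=2.55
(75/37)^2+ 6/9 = 19613/4107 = 4.78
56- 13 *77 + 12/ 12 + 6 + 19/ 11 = -10299/ 11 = -936.27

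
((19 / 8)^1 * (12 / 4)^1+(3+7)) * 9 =1233 / 8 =154.12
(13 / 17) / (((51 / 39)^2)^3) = 62748517 / 410338673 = 0.15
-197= -197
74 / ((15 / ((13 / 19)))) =962 / 285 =3.38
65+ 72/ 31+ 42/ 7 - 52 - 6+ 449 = 14394/ 31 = 464.32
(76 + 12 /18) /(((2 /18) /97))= 66930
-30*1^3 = -30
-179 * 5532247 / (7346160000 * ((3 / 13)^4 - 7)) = 158006506567 / 8201679840000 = 0.02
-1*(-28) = 28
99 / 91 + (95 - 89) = 7.09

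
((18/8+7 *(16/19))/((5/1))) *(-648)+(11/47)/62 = -292209047/276830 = -1055.55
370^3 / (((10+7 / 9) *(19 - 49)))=-15195900 / 97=-156658.76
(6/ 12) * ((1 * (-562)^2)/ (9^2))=157922/ 81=1949.65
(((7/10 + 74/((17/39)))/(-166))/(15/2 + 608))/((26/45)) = -260811/90320932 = -0.00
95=95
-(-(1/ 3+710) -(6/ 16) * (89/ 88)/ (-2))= 2999647/ 4224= 710.14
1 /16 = 0.06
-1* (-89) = 89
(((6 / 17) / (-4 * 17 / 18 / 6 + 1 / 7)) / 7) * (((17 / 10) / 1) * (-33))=2673 / 460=5.81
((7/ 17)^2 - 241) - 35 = -79715/ 289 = -275.83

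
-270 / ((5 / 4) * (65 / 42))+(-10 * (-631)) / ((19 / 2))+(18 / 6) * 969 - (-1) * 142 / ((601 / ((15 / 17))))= 3431.85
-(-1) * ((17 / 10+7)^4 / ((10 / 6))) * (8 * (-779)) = -21421787.43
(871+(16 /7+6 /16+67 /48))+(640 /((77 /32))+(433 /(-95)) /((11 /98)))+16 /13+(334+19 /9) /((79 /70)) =1513952647351 /1081800720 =1399.47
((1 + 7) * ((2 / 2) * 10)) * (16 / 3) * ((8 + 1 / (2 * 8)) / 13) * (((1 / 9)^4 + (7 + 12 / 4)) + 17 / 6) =289649720 / 85293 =3395.94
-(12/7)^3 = -1728/343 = -5.04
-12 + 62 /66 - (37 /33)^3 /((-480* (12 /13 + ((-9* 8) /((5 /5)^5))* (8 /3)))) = -11.06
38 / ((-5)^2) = 1.52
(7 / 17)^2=49 / 289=0.17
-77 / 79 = -0.97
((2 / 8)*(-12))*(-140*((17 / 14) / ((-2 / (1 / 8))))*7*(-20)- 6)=8961 / 2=4480.50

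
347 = 347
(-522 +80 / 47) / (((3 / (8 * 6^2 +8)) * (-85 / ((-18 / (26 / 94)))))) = -43430304 / 1105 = -39303.44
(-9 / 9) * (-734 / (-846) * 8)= -2936 / 423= -6.94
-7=-7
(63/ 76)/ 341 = 63/ 25916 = 0.00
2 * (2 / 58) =2 / 29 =0.07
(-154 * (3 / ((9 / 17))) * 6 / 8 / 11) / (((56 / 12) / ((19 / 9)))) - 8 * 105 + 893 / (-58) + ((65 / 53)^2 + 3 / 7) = -6024201139 / 6842724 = -880.38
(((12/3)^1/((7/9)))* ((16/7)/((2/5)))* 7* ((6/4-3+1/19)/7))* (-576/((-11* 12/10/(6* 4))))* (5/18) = -12373.79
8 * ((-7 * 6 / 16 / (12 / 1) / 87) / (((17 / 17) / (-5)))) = 35 / 348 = 0.10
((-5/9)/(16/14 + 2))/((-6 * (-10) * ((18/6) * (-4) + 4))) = 7/19008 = 0.00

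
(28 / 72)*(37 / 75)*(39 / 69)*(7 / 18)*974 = 11478103 / 279450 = 41.07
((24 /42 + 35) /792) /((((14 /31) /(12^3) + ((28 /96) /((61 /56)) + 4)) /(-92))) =-519828336 /536936015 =-0.97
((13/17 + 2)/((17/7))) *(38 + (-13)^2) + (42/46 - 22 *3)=1133736/6647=170.56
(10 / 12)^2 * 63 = 175 / 4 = 43.75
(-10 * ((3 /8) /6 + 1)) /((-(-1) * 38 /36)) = -765 /76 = -10.07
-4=-4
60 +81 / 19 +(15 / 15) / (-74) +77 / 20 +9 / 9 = 971541 / 14060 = 69.10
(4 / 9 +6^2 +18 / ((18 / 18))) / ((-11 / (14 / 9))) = -6860 / 891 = -7.70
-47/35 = -1.34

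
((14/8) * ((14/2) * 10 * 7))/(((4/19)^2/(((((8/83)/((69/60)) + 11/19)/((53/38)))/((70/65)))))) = 27639681615/3237664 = 8536.92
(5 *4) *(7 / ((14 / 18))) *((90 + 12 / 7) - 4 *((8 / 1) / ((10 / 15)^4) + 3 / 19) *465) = -1808235360 / 133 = -13595754.59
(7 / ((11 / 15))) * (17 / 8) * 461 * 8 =822885 / 11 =74807.73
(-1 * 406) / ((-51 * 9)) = 0.88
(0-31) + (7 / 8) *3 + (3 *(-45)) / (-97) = -20939 / 776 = -26.98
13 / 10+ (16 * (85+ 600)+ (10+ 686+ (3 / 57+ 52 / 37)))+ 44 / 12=11662.42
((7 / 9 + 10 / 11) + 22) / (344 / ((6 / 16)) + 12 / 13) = 4355 / 168828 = 0.03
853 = 853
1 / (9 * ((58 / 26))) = 13 / 261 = 0.05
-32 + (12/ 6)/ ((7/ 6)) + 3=-191/ 7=-27.29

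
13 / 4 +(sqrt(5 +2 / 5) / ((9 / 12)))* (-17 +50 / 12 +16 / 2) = 13 / 4-58* sqrt(15) / 15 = -11.73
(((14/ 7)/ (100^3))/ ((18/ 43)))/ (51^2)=43/ 23409000000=0.00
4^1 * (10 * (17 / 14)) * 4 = 1360 / 7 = 194.29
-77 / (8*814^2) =-7 / 481888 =-0.00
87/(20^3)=0.01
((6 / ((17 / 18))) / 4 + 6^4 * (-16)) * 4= -82937.65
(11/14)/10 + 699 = 97871/140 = 699.08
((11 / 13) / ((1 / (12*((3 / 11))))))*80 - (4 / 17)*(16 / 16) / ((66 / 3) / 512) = 525248 / 2431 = 216.06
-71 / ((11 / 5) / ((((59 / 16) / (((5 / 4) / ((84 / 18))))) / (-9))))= 29323 / 594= 49.37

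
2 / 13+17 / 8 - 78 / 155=28623 / 16120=1.78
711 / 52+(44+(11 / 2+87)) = 7809 / 52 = 150.17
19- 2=17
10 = 10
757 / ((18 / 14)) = 5299 / 9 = 588.78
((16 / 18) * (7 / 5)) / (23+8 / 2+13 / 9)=7 / 160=0.04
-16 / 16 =-1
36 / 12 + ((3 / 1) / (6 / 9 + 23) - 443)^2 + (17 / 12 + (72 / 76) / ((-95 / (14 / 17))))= 364076552537441 / 1856197020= 196141.11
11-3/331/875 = 3185872/289625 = 11.00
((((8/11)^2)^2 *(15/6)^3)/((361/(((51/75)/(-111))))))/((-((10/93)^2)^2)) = 13564676448/24444979625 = 0.55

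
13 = 13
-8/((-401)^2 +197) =-4/80499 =-0.00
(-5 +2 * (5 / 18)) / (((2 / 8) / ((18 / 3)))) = -320 / 3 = -106.67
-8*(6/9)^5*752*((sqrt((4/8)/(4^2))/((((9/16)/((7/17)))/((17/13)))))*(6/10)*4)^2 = -1207435264/9240075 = -130.67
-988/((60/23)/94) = -35600.93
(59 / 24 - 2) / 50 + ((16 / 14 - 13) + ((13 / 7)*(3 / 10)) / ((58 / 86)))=-383561 / 34800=-11.02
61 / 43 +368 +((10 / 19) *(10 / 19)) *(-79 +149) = 6035485 / 15523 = 388.81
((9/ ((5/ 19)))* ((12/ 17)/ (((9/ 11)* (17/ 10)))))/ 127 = 5016/ 36703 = 0.14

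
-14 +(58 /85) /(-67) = -79788 /5695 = -14.01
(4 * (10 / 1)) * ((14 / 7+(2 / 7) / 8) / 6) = 95 / 7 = 13.57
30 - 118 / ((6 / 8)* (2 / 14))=-3214 / 3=-1071.33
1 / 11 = 0.09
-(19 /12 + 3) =-55 /12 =-4.58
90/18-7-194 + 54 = -142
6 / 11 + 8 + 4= 138 / 11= 12.55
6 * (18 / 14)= 54 / 7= 7.71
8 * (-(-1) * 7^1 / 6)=28 / 3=9.33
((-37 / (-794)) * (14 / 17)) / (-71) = -259 / 479179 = -0.00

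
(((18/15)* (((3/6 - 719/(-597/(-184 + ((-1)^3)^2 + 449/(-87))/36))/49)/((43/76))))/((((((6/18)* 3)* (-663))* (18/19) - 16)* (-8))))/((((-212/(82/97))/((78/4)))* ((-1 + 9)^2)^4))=163048894593273/513397264013347929456640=0.00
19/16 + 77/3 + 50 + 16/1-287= -9319/48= -194.15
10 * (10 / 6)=50 / 3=16.67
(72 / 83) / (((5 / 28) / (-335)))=-135072 / 83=-1627.37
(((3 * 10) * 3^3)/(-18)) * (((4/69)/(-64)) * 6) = 45/184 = 0.24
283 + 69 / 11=3182 / 11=289.27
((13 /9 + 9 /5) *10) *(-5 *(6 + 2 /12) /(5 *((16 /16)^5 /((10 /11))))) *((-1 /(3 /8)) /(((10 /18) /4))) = 345728 /99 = 3492.20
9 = 9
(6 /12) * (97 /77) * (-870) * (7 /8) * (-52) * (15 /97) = 84825 /22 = 3855.68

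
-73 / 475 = -0.15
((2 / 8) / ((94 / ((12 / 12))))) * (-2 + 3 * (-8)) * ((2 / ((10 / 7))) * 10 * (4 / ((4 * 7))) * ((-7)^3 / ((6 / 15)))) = 22295 / 188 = 118.59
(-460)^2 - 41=211559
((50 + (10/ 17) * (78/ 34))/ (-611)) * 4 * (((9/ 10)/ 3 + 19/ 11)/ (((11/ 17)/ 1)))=-1323728/ 1256827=-1.05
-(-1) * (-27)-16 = -43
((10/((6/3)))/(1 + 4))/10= 0.10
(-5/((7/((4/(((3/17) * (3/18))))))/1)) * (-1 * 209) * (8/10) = 113696/7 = 16242.29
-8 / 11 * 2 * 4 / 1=-64 / 11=-5.82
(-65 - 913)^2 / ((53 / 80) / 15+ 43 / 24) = 1147780800 / 2203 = 521008.08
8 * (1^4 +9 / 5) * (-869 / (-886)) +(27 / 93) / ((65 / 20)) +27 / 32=654224039 / 28564640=22.90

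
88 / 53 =1.66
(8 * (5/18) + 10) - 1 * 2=92/9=10.22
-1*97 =-97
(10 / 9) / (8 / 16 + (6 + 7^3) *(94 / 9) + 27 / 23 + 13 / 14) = 1610 / 5285537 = 0.00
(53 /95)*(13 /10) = 689 /950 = 0.73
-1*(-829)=829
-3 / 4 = -0.75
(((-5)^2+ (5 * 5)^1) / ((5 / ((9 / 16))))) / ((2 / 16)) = 45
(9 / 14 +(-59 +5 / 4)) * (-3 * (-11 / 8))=-52767 / 224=-235.57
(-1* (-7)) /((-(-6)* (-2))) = -7 /12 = -0.58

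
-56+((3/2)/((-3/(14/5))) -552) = -3047/5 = -609.40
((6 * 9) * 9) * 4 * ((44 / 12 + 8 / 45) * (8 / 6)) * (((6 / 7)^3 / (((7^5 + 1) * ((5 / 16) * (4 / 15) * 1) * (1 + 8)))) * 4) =7174656 / 3603215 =1.99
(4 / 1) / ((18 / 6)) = 4 / 3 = 1.33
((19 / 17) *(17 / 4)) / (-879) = -19 / 3516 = -0.01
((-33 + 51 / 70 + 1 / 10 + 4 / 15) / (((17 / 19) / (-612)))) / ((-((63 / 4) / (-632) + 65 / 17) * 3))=-2188337920 / 1142743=-1914.99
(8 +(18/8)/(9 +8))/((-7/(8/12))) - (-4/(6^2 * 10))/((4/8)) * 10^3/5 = 1123/306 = 3.67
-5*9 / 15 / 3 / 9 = -1 / 9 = -0.11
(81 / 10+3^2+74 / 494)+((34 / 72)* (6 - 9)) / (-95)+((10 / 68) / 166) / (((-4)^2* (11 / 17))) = 3737665229 / 216490560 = 17.26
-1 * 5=-5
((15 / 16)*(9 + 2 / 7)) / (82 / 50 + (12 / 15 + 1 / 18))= 3.49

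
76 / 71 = 1.07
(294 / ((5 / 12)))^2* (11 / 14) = 9779616 / 25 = 391184.64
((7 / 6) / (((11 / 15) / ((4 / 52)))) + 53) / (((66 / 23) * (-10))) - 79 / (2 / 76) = -3003.85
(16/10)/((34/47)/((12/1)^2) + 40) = 27072/676885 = 0.04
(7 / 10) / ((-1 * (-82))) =7 / 820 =0.01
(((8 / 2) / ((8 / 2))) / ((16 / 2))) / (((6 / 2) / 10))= 5 / 12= 0.42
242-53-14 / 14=188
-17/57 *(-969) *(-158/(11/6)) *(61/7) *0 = 0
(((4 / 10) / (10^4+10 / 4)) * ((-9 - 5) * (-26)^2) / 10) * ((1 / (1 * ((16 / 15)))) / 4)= -3549 / 400100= -0.01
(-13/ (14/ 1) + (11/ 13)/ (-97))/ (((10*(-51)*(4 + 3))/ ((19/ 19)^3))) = 0.00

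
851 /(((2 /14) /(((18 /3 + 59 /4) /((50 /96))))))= 237326.88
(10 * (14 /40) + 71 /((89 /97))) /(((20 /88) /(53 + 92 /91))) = 155674761 /8099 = 19221.48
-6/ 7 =-0.86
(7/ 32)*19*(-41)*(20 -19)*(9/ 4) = -49077/ 128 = -383.41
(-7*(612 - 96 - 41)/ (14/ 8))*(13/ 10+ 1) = -4370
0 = 0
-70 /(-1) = 70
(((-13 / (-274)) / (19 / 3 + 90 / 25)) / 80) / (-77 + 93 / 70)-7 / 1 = -12110299397 / 1730042576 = -7.00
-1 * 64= -64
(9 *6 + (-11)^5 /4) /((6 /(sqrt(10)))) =-21191.87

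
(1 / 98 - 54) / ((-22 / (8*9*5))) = 43290 / 49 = 883.47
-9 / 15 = -3 / 5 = -0.60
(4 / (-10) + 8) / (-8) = -19 / 20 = -0.95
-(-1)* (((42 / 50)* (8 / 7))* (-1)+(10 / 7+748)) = 748.47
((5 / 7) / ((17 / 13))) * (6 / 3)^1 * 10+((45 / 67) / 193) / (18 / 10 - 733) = 61458430025 / 5625812584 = 10.92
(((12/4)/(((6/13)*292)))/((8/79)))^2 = 1054729/21827584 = 0.05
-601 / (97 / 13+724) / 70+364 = 242281507 / 665630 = 363.99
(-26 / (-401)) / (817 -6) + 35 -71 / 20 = 204558239 / 6504220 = 31.45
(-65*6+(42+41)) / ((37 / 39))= -11973 / 37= -323.59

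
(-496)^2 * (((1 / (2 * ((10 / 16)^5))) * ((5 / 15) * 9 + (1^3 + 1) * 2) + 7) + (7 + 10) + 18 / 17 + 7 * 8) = 1539062811136 / 53125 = 28970594.09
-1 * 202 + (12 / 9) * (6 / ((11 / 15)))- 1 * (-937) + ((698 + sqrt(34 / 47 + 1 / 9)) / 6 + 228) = sqrt(16591) / 846 + 35978 / 33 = 1090.39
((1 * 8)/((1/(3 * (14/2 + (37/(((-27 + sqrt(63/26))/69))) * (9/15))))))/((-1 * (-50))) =-6287244/262375- 30636 * sqrt(182)/262375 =-25.54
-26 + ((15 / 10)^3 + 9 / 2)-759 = -6217 / 8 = -777.12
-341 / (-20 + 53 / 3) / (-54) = -341 / 126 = -2.71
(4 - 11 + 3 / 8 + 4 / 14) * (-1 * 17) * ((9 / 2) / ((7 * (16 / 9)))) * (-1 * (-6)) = 233.82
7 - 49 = -42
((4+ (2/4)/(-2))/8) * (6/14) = 45/224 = 0.20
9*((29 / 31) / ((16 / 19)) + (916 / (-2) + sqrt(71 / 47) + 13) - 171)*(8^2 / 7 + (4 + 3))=-310169745 / 3472 + 1017*sqrt(3337) / 329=-89156.04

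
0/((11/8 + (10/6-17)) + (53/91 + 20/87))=0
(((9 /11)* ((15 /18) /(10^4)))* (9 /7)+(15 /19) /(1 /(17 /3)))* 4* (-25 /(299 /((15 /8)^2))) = -1178123085 /223967744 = -5.26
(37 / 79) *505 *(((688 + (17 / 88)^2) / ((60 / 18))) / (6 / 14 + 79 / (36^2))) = 33869185354557 / 339612152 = 99729.01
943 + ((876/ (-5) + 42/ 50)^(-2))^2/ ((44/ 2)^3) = 3625160266534074665929/ 3844284482008562328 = 943.00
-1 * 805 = -805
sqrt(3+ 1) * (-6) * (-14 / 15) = 56 / 5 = 11.20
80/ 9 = 8.89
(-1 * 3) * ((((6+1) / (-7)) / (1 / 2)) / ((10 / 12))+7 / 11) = 5.29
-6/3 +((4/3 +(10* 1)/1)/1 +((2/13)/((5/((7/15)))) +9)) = 5963/325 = 18.35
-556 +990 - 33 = 401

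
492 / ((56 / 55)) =6765 / 14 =483.21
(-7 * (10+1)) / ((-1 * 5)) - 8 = 37 / 5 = 7.40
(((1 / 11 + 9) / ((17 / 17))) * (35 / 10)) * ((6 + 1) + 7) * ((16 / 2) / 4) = 9800 / 11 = 890.91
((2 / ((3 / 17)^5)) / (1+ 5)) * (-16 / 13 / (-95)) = 22717712 / 900315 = 25.23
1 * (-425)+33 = -392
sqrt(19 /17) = sqrt(323) /17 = 1.06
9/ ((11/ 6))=54/ 11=4.91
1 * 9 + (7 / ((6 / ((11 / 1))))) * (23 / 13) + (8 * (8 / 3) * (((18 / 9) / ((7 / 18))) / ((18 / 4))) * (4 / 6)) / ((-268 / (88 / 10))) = 17104691 / 548730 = 31.17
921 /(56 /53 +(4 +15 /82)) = 4002666 /22771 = 175.78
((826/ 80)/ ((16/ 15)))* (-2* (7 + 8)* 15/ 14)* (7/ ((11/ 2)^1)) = -278775/ 704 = -395.99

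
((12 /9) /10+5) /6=77 /90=0.86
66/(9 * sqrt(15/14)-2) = 1848/1159 + 594 * sqrt(210)/1159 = 9.02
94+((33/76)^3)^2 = 18115084754113/192699928576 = 94.01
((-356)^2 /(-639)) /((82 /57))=-1203992 /8733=-137.87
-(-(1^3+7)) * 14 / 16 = 7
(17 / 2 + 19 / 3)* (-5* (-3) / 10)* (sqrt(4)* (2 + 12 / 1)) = 623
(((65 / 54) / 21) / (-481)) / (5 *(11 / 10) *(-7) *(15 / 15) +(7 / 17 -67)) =85 / 74957967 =0.00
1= 1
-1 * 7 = -7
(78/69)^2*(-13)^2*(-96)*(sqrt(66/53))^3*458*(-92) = 1326093170688*sqrt(3498)/64607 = 1213959968.85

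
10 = 10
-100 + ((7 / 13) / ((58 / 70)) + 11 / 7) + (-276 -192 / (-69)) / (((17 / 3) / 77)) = -3931675814 / 1031849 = -3810.32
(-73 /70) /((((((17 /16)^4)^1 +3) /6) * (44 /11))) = -3588096 /9804515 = -0.37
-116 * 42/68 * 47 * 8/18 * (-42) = 1068592/17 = 62858.35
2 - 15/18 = 7/6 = 1.17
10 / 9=1.11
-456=-456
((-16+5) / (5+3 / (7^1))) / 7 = -11 / 38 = -0.29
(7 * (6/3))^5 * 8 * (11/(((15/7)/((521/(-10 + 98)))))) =1961444128/15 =130762941.87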